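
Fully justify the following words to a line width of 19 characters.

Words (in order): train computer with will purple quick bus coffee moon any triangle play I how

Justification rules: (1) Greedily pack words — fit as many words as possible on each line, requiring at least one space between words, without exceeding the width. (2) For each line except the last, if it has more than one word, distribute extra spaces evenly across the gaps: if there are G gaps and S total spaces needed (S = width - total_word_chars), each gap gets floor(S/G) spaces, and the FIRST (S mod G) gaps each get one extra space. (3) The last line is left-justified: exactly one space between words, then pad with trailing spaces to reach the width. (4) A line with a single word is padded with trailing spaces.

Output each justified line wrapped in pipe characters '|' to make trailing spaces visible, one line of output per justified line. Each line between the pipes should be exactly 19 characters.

Line 1: ['train', 'computer', 'with'] (min_width=19, slack=0)
Line 2: ['will', 'purple', 'quick'] (min_width=17, slack=2)
Line 3: ['bus', 'coffee', 'moon', 'any'] (min_width=19, slack=0)
Line 4: ['triangle', 'play', 'I', 'how'] (min_width=19, slack=0)

Answer: |train computer with|
|will  purple  quick|
|bus coffee moon any|
|triangle play I how|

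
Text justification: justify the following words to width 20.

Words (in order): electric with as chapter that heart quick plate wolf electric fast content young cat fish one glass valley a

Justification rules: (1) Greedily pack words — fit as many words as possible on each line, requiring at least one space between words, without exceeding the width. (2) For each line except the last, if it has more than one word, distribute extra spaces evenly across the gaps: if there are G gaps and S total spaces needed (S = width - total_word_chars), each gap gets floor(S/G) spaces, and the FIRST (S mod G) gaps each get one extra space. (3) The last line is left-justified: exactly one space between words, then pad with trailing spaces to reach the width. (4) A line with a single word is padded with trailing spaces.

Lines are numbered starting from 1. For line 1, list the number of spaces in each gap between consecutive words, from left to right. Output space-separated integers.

Line 1: ['electric', 'with', 'as'] (min_width=16, slack=4)
Line 2: ['chapter', 'that', 'heart'] (min_width=18, slack=2)
Line 3: ['quick', 'plate', 'wolf'] (min_width=16, slack=4)
Line 4: ['electric', 'fast'] (min_width=13, slack=7)
Line 5: ['content', 'young', 'cat'] (min_width=17, slack=3)
Line 6: ['fish', 'one', 'glass'] (min_width=14, slack=6)
Line 7: ['valley', 'a'] (min_width=8, slack=12)

Answer: 3 3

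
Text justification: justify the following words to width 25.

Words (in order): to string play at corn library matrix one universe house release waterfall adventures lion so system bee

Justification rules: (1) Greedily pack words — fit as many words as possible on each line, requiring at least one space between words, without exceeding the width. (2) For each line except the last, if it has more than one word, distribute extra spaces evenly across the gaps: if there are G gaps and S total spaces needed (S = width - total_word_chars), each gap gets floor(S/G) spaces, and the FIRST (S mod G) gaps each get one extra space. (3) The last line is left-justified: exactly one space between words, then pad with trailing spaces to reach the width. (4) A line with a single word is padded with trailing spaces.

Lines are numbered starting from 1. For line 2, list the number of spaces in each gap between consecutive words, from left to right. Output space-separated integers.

Line 1: ['to', 'string', 'play', 'at', 'corn'] (min_width=22, slack=3)
Line 2: ['library', 'matrix', 'one'] (min_width=18, slack=7)
Line 3: ['universe', 'house', 'release'] (min_width=22, slack=3)
Line 4: ['waterfall', 'adventures', 'lion'] (min_width=25, slack=0)
Line 5: ['so', 'system', 'bee'] (min_width=13, slack=12)

Answer: 5 4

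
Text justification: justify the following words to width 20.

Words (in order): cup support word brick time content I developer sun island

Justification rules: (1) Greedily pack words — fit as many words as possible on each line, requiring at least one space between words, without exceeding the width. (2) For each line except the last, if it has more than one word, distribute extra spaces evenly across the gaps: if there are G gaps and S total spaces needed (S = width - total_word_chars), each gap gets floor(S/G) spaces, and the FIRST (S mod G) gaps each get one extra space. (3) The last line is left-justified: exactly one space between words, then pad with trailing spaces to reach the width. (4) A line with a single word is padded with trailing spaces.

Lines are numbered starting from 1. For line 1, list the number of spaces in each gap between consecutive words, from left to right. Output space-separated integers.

Line 1: ['cup', 'support', 'word'] (min_width=16, slack=4)
Line 2: ['brick', 'time', 'content', 'I'] (min_width=20, slack=0)
Line 3: ['developer', 'sun', 'island'] (min_width=20, slack=0)

Answer: 3 3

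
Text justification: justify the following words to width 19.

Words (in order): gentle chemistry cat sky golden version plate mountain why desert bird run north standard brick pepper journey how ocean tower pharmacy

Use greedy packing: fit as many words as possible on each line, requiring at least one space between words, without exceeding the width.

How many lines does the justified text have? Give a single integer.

Answer: 9

Derivation:
Line 1: ['gentle', 'chemistry'] (min_width=16, slack=3)
Line 2: ['cat', 'sky', 'golden'] (min_width=14, slack=5)
Line 3: ['version', 'plate'] (min_width=13, slack=6)
Line 4: ['mountain', 'why', 'desert'] (min_width=19, slack=0)
Line 5: ['bird', 'run', 'north'] (min_width=14, slack=5)
Line 6: ['standard', 'brick'] (min_width=14, slack=5)
Line 7: ['pepper', 'journey', 'how'] (min_width=18, slack=1)
Line 8: ['ocean', 'tower'] (min_width=11, slack=8)
Line 9: ['pharmacy'] (min_width=8, slack=11)
Total lines: 9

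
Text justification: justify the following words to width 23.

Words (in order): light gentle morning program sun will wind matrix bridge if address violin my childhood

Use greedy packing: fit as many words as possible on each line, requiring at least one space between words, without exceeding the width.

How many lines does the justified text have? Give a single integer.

Line 1: ['light', 'gentle', 'morning'] (min_width=20, slack=3)
Line 2: ['program', 'sun', 'will', 'wind'] (min_width=21, slack=2)
Line 3: ['matrix', 'bridge', 'if'] (min_width=16, slack=7)
Line 4: ['address', 'violin', 'my'] (min_width=17, slack=6)
Line 5: ['childhood'] (min_width=9, slack=14)
Total lines: 5

Answer: 5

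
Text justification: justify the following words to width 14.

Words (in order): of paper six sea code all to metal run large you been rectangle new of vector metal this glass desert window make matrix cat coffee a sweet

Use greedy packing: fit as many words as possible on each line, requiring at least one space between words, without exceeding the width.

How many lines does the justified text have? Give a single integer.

Answer: 11

Derivation:
Line 1: ['of', 'paper', 'six'] (min_width=12, slack=2)
Line 2: ['sea', 'code', 'all'] (min_width=12, slack=2)
Line 3: ['to', 'metal', 'run'] (min_width=12, slack=2)
Line 4: ['large', 'you', 'been'] (min_width=14, slack=0)
Line 5: ['rectangle', 'new'] (min_width=13, slack=1)
Line 6: ['of', 'vector'] (min_width=9, slack=5)
Line 7: ['metal', 'this'] (min_width=10, slack=4)
Line 8: ['glass', 'desert'] (min_width=12, slack=2)
Line 9: ['window', 'make'] (min_width=11, slack=3)
Line 10: ['matrix', 'cat'] (min_width=10, slack=4)
Line 11: ['coffee', 'a', 'sweet'] (min_width=14, slack=0)
Total lines: 11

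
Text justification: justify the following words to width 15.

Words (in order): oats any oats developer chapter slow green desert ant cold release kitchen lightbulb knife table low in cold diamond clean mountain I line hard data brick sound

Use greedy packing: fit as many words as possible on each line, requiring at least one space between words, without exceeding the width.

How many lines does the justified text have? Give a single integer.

Answer: 13

Derivation:
Line 1: ['oats', 'any', 'oats'] (min_width=13, slack=2)
Line 2: ['developer'] (min_width=9, slack=6)
Line 3: ['chapter', 'slow'] (min_width=12, slack=3)
Line 4: ['green', 'desert'] (min_width=12, slack=3)
Line 5: ['ant', 'cold'] (min_width=8, slack=7)
Line 6: ['release', 'kitchen'] (min_width=15, slack=0)
Line 7: ['lightbulb', 'knife'] (min_width=15, slack=0)
Line 8: ['table', 'low', 'in'] (min_width=12, slack=3)
Line 9: ['cold', 'diamond'] (min_width=12, slack=3)
Line 10: ['clean', 'mountain'] (min_width=14, slack=1)
Line 11: ['I', 'line', 'hard'] (min_width=11, slack=4)
Line 12: ['data', 'brick'] (min_width=10, slack=5)
Line 13: ['sound'] (min_width=5, slack=10)
Total lines: 13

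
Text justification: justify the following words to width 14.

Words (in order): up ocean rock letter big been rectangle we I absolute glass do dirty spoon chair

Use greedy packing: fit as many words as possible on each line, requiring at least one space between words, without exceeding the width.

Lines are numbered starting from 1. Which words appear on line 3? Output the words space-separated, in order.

Line 1: ['up', 'ocean', 'rock'] (min_width=13, slack=1)
Line 2: ['letter', 'big'] (min_width=10, slack=4)
Line 3: ['been', 'rectangle'] (min_width=14, slack=0)
Line 4: ['we', 'I', 'absolute'] (min_width=13, slack=1)
Line 5: ['glass', 'do', 'dirty'] (min_width=14, slack=0)
Line 6: ['spoon', 'chair'] (min_width=11, slack=3)

Answer: been rectangle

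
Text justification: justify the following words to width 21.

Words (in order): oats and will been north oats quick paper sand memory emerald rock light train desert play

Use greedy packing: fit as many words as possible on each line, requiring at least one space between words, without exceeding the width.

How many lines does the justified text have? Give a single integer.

Answer: 5

Derivation:
Line 1: ['oats', 'and', 'will', 'been'] (min_width=18, slack=3)
Line 2: ['north', 'oats', 'quick'] (min_width=16, slack=5)
Line 3: ['paper', 'sand', 'memory'] (min_width=17, slack=4)
Line 4: ['emerald', 'rock', 'light'] (min_width=18, slack=3)
Line 5: ['train', 'desert', 'play'] (min_width=17, slack=4)
Total lines: 5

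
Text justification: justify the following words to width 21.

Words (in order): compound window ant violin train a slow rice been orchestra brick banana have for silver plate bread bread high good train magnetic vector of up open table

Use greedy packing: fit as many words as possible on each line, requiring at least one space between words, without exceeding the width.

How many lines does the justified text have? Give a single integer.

Line 1: ['compound', 'window', 'ant'] (min_width=19, slack=2)
Line 2: ['violin', 'train', 'a', 'slow'] (min_width=19, slack=2)
Line 3: ['rice', 'been', 'orchestra'] (min_width=19, slack=2)
Line 4: ['brick', 'banana', 'have', 'for'] (min_width=21, slack=0)
Line 5: ['silver', 'plate', 'bread'] (min_width=18, slack=3)
Line 6: ['bread', 'high', 'good', 'train'] (min_width=21, slack=0)
Line 7: ['magnetic', 'vector', 'of', 'up'] (min_width=21, slack=0)
Line 8: ['open', 'table'] (min_width=10, slack=11)
Total lines: 8

Answer: 8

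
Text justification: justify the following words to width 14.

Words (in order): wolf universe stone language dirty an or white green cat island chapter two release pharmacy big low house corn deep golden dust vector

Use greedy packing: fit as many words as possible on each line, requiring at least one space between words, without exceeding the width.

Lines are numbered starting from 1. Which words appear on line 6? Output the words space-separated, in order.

Answer: chapter two

Derivation:
Line 1: ['wolf', 'universe'] (min_width=13, slack=1)
Line 2: ['stone', 'language'] (min_width=14, slack=0)
Line 3: ['dirty', 'an', 'or'] (min_width=11, slack=3)
Line 4: ['white', 'green'] (min_width=11, slack=3)
Line 5: ['cat', 'island'] (min_width=10, slack=4)
Line 6: ['chapter', 'two'] (min_width=11, slack=3)
Line 7: ['release'] (min_width=7, slack=7)
Line 8: ['pharmacy', 'big'] (min_width=12, slack=2)
Line 9: ['low', 'house', 'corn'] (min_width=14, slack=0)
Line 10: ['deep', 'golden'] (min_width=11, slack=3)
Line 11: ['dust', 'vector'] (min_width=11, slack=3)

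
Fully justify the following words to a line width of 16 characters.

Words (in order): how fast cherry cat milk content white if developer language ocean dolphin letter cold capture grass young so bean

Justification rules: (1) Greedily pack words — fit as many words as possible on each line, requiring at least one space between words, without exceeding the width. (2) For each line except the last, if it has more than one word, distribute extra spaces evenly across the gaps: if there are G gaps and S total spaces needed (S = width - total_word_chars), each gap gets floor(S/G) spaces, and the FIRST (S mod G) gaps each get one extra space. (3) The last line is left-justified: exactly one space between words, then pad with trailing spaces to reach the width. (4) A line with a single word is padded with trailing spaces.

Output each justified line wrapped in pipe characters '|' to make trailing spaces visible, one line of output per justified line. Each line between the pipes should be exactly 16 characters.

Line 1: ['how', 'fast', 'cherry'] (min_width=15, slack=1)
Line 2: ['cat', 'milk', 'content'] (min_width=16, slack=0)
Line 3: ['white', 'if'] (min_width=8, slack=8)
Line 4: ['developer'] (min_width=9, slack=7)
Line 5: ['language', 'ocean'] (min_width=14, slack=2)
Line 6: ['dolphin', 'letter'] (min_width=14, slack=2)
Line 7: ['cold', 'capture'] (min_width=12, slack=4)
Line 8: ['grass', 'young', 'so'] (min_width=14, slack=2)
Line 9: ['bean'] (min_width=4, slack=12)

Answer: |how  fast cherry|
|cat milk content|
|white         if|
|developer       |
|language   ocean|
|dolphin   letter|
|cold     capture|
|grass  young  so|
|bean            |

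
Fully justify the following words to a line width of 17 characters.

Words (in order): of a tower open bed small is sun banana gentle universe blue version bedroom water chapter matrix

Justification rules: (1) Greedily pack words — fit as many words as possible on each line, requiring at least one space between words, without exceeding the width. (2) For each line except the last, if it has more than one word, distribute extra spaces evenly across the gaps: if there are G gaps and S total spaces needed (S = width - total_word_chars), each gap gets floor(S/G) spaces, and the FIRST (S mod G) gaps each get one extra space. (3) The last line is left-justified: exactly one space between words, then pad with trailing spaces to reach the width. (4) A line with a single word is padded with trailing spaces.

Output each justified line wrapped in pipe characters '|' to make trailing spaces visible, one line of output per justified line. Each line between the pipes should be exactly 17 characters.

Answer: |of  a  tower open|
|bed  small is sun|
|banana     gentle|
|universe     blue|
|version   bedroom|
|water     chapter|
|matrix           |

Derivation:
Line 1: ['of', 'a', 'tower', 'open'] (min_width=15, slack=2)
Line 2: ['bed', 'small', 'is', 'sun'] (min_width=16, slack=1)
Line 3: ['banana', 'gentle'] (min_width=13, slack=4)
Line 4: ['universe', 'blue'] (min_width=13, slack=4)
Line 5: ['version', 'bedroom'] (min_width=15, slack=2)
Line 6: ['water', 'chapter'] (min_width=13, slack=4)
Line 7: ['matrix'] (min_width=6, slack=11)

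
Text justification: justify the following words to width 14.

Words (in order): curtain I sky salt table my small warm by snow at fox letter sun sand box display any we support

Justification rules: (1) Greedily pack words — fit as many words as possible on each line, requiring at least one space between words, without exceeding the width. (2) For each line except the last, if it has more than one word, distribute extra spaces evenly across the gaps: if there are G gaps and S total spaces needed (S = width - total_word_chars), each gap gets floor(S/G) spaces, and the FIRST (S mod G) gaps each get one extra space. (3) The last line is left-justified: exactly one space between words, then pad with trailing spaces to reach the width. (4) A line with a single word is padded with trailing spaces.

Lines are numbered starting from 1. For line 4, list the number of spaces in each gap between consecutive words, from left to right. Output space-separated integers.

Line 1: ['curtain', 'I', 'sky'] (min_width=13, slack=1)
Line 2: ['salt', 'table', 'my'] (min_width=13, slack=1)
Line 3: ['small', 'warm', 'by'] (min_width=13, slack=1)
Line 4: ['snow', 'at', 'fox'] (min_width=11, slack=3)
Line 5: ['letter', 'sun'] (min_width=10, slack=4)
Line 6: ['sand', 'box'] (min_width=8, slack=6)
Line 7: ['display', 'any', 'we'] (min_width=14, slack=0)
Line 8: ['support'] (min_width=7, slack=7)

Answer: 3 2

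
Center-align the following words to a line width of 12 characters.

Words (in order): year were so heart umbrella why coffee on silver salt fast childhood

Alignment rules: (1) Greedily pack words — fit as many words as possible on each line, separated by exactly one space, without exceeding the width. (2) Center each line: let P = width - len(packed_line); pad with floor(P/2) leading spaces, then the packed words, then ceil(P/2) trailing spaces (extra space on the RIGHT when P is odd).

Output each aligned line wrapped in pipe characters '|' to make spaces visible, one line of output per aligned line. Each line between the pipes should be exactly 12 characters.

Line 1: ['year', 'were', 'so'] (min_width=12, slack=0)
Line 2: ['heart'] (min_width=5, slack=7)
Line 3: ['umbrella', 'why'] (min_width=12, slack=0)
Line 4: ['coffee', 'on'] (min_width=9, slack=3)
Line 5: ['silver', 'salt'] (min_width=11, slack=1)
Line 6: ['fast'] (min_width=4, slack=8)
Line 7: ['childhood'] (min_width=9, slack=3)

Answer: |year were so|
|   heart    |
|umbrella why|
| coffee on  |
|silver salt |
|    fast    |
| childhood  |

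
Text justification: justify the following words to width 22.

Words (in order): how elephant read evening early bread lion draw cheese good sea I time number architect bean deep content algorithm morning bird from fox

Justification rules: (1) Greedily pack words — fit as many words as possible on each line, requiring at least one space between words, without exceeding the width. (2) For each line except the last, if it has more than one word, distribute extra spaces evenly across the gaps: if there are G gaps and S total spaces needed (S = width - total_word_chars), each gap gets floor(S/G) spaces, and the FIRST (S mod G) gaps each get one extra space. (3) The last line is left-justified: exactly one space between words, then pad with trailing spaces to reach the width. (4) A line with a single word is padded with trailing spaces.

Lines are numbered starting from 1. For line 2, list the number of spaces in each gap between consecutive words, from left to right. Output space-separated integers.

Answer: 3 2

Derivation:
Line 1: ['how', 'elephant', 'read'] (min_width=17, slack=5)
Line 2: ['evening', 'early', 'bread'] (min_width=19, slack=3)
Line 3: ['lion', 'draw', 'cheese', 'good'] (min_width=21, slack=1)
Line 4: ['sea', 'I', 'time', 'number'] (min_width=17, slack=5)
Line 5: ['architect', 'bean', 'deep'] (min_width=19, slack=3)
Line 6: ['content', 'algorithm'] (min_width=17, slack=5)
Line 7: ['morning', 'bird', 'from', 'fox'] (min_width=21, slack=1)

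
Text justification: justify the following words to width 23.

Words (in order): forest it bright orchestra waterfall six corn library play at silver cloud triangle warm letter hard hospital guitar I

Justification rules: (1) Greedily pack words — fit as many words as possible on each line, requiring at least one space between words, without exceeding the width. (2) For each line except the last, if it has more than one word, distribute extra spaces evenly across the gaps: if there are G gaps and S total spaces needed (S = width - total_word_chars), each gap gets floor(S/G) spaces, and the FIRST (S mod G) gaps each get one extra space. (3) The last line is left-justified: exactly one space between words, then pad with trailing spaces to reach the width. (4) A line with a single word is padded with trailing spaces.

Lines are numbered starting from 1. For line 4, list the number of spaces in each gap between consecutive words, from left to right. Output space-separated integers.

Answer: 2 2

Derivation:
Line 1: ['forest', 'it', 'bright'] (min_width=16, slack=7)
Line 2: ['orchestra', 'waterfall', 'six'] (min_width=23, slack=0)
Line 3: ['corn', 'library', 'play', 'at'] (min_width=20, slack=3)
Line 4: ['silver', 'cloud', 'triangle'] (min_width=21, slack=2)
Line 5: ['warm', 'letter', 'hard'] (min_width=16, slack=7)
Line 6: ['hospital', 'guitar', 'I'] (min_width=17, slack=6)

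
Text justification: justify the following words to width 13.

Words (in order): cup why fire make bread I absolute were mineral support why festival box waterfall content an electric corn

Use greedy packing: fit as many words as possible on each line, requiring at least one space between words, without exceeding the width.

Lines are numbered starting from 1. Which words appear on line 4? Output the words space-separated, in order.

Line 1: ['cup', 'why', 'fire'] (min_width=12, slack=1)
Line 2: ['make', 'bread', 'I'] (min_width=12, slack=1)
Line 3: ['absolute', 'were'] (min_width=13, slack=0)
Line 4: ['mineral'] (min_width=7, slack=6)
Line 5: ['support', 'why'] (min_width=11, slack=2)
Line 6: ['festival', 'box'] (min_width=12, slack=1)
Line 7: ['waterfall'] (min_width=9, slack=4)
Line 8: ['content', 'an'] (min_width=10, slack=3)
Line 9: ['electric', 'corn'] (min_width=13, slack=0)

Answer: mineral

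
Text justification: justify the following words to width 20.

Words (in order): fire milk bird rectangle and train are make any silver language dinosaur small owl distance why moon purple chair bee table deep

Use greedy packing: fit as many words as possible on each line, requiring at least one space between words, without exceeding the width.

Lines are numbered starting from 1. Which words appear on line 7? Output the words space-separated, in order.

Answer: chair bee table deep

Derivation:
Line 1: ['fire', 'milk', 'bird'] (min_width=14, slack=6)
Line 2: ['rectangle', 'and', 'train'] (min_width=19, slack=1)
Line 3: ['are', 'make', 'any', 'silver'] (min_width=19, slack=1)
Line 4: ['language', 'dinosaur'] (min_width=17, slack=3)
Line 5: ['small', 'owl', 'distance'] (min_width=18, slack=2)
Line 6: ['why', 'moon', 'purple'] (min_width=15, slack=5)
Line 7: ['chair', 'bee', 'table', 'deep'] (min_width=20, slack=0)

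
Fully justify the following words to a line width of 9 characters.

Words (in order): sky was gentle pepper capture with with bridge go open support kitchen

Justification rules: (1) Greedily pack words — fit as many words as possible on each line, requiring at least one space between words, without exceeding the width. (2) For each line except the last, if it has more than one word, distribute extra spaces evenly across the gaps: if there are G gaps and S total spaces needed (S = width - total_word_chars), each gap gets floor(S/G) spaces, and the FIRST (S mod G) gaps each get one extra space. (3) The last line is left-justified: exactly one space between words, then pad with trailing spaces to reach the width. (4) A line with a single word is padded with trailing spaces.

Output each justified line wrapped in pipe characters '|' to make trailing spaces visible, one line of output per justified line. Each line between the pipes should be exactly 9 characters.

Line 1: ['sky', 'was'] (min_width=7, slack=2)
Line 2: ['gentle'] (min_width=6, slack=3)
Line 3: ['pepper'] (min_width=6, slack=3)
Line 4: ['capture'] (min_width=7, slack=2)
Line 5: ['with', 'with'] (min_width=9, slack=0)
Line 6: ['bridge', 'go'] (min_width=9, slack=0)
Line 7: ['open'] (min_width=4, slack=5)
Line 8: ['support'] (min_width=7, slack=2)
Line 9: ['kitchen'] (min_width=7, slack=2)

Answer: |sky   was|
|gentle   |
|pepper   |
|capture  |
|with with|
|bridge go|
|open     |
|support  |
|kitchen  |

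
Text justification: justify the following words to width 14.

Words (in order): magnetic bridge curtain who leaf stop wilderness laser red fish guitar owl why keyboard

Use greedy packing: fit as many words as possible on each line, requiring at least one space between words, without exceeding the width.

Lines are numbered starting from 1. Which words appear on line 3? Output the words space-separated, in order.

Answer: who leaf stop

Derivation:
Line 1: ['magnetic'] (min_width=8, slack=6)
Line 2: ['bridge', 'curtain'] (min_width=14, slack=0)
Line 3: ['who', 'leaf', 'stop'] (min_width=13, slack=1)
Line 4: ['wilderness'] (min_width=10, slack=4)
Line 5: ['laser', 'red', 'fish'] (min_width=14, slack=0)
Line 6: ['guitar', 'owl', 'why'] (min_width=14, slack=0)
Line 7: ['keyboard'] (min_width=8, slack=6)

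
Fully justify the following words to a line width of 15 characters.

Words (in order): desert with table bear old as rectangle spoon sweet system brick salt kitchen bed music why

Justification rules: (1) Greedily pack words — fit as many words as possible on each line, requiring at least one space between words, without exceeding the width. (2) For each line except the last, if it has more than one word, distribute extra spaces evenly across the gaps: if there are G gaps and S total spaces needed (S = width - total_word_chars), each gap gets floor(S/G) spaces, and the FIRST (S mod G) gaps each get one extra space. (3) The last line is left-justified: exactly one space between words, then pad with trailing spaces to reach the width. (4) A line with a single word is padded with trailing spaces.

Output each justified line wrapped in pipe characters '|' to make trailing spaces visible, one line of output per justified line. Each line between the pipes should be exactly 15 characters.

Line 1: ['desert', 'with'] (min_width=11, slack=4)
Line 2: ['table', 'bear', 'old'] (min_width=14, slack=1)
Line 3: ['as', 'rectangle'] (min_width=12, slack=3)
Line 4: ['spoon', 'sweet'] (min_width=11, slack=4)
Line 5: ['system', 'brick'] (min_width=12, slack=3)
Line 6: ['salt', 'kitchen'] (min_width=12, slack=3)
Line 7: ['bed', 'music', 'why'] (min_width=13, slack=2)

Answer: |desert     with|
|table  bear old|
|as    rectangle|
|spoon     sweet|
|system    brick|
|salt    kitchen|
|bed music why  |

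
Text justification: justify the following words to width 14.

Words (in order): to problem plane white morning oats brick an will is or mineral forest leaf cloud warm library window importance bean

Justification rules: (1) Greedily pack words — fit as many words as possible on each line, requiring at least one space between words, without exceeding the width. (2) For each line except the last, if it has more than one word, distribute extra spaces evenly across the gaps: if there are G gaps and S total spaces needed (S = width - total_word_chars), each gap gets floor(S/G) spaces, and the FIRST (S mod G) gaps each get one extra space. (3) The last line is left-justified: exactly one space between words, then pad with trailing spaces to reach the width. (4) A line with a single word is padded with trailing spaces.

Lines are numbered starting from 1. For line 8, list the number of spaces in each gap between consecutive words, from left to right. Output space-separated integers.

Line 1: ['to', 'problem'] (min_width=10, slack=4)
Line 2: ['plane', 'white'] (min_width=11, slack=3)
Line 3: ['morning', 'oats'] (min_width=12, slack=2)
Line 4: ['brick', 'an', 'will'] (min_width=13, slack=1)
Line 5: ['is', 'or', 'mineral'] (min_width=13, slack=1)
Line 6: ['forest', 'leaf'] (min_width=11, slack=3)
Line 7: ['cloud', 'warm'] (min_width=10, slack=4)
Line 8: ['library', 'window'] (min_width=14, slack=0)
Line 9: ['importance'] (min_width=10, slack=4)
Line 10: ['bean'] (min_width=4, slack=10)

Answer: 1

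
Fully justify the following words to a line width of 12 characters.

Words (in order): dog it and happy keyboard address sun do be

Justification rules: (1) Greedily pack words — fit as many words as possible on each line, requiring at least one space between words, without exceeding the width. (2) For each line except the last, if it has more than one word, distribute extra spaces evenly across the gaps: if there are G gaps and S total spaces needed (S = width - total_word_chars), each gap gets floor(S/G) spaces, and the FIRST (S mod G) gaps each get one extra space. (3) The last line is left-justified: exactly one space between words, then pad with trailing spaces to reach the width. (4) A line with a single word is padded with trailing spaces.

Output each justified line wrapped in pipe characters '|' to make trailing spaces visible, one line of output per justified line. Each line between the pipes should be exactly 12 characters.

Answer: |dog  it  and|
|happy       |
|keyboard    |
|address  sun|
|do be       |

Derivation:
Line 1: ['dog', 'it', 'and'] (min_width=10, slack=2)
Line 2: ['happy'] (min_width=5, slack=7)
Line 3: ['keyboard'] (min_width=8, slack=4)
Line 4: ['address', 'sun'] (min_width=11, slack=1)
Line 5: ['do', 'be'] (min_width=5, slack=7)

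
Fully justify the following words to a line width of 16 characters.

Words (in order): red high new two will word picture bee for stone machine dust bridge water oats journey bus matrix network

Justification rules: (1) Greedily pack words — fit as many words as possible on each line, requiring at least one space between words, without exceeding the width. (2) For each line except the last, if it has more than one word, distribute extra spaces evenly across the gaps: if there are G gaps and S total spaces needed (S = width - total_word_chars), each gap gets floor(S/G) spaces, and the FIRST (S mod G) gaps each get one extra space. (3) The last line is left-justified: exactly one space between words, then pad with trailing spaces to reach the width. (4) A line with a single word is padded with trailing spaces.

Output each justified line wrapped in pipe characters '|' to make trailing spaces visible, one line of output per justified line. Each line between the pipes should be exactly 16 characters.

Answer: |red high new two|
|will        word|
|picture  bee for|
|stone    machine|
|dust      bridge|
|water       oats|
|journey      bus|
|matrix network  |

Derivation:
Line 1: ['red', 'high', 'new', 'two'] (min_width=16, slack=0)
Line 2: ['will', 'word'] (min_width=9, slack=7)
Line 3: ['picture', 'bee', 'for'] (min_width=15, slack=1)
Line 4: ['stone', 'machine'] (min_width=13, slack=3)
Line 5: ['dust', 'bridge'] (min_width=11, slack=5)
Line 6: ['water', 'oats'] (min_width=10, slack=6)
Line 7: ['journey', 'bus'] (min_width=11, slack=5)
Line 8: ['matrix', 'network'] (min_width=14, slack=2)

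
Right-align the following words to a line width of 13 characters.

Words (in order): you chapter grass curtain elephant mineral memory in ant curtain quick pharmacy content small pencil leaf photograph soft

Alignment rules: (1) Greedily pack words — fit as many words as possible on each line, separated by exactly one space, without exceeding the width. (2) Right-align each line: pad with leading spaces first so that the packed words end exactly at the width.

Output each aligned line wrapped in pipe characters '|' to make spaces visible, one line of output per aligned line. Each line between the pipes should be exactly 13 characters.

Line 1: ['you', 'chapter'] (min_width=11, slack=2)
Line 2: ['grass', 'curtain'] (min_width=13, slack=0)
Line 3: ['elephant'] (min_width=8, slack=5)
Line 4: ['mineral'] (min_width=7, slack=6)
Line 5: ['memory', 'in', 'ant'] (min_width=13, slack=0)
Line 6: ['curtain', 'quick'] (min_width=13, slack=0)
Line 7: ['pharmacy'] (min_width=8, slack=5)
Line 8: ['content', 'small'] (min_width=13, slack=0)
Line 9: ['pencil', 'leaf'] (min_width=11, slack=2)
Line 10: ['photograph'] (min_width=10, slack=3)
Line 11: ['soft'] (min_width=4, slack=9)

Answer: |  you chapter|
|grass curtain|
|     elephant|
|      mineral|
|memory in ant|
|curtain quick|
|     pharmacy|
|content small|
|  pencil leaf|
|   photograph|
|         soft|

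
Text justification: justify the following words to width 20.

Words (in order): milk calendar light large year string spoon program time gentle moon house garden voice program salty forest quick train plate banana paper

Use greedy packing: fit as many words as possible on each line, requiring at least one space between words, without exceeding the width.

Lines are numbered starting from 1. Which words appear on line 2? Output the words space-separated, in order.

Answer: large year string

Derivation:
Line 1: ['milk', 'calendar', 'light'] (min_width=19, slack=1)
Line 2: ['large', 'year', 'string'] (min_width=17, slack=3)
Line 3: ['spoon', 'program', 'time'] (min_width=18, slack=2)
Line 4: ['gentle', 'moon', 'house'] (min_width=17, slack=3)
Line 5: ['garden', 'voice', 'program'] (min_width=20, slack=0)
Line 6: ['salty', 'forest', 'quick'] (min_width=18, slack=2)
Line 7: ['train', 'plate', 'banana'] (min_width=18, slack=2)
Line 8: ['paper'] (min_width=5, slack=15)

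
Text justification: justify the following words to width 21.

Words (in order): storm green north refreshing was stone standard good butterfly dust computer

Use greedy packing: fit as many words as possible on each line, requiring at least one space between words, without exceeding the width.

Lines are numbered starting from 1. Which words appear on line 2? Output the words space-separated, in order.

Line 1: ['storm', 'green', 'north'] (min_width=17, slack=4)
Line 2: ['refreshing', 'was', 'stone'] (min_width=20, slack=1)
Line 3: ['standard', 'good'] (min_width=13, slack=8)
Line 4: ['butterfly', 'dust'] (min_width=14, slack=7)
Line 5: ['computer'] (min_width=8, slack=13)

Answer: refreshing was stone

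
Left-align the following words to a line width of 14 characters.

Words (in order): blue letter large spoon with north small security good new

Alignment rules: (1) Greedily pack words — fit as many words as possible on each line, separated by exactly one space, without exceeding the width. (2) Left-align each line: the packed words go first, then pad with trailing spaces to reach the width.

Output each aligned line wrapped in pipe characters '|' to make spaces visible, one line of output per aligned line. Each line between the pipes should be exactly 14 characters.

Line 1: ['blue', 'letter'] (min_width=11, slack=3)
Line 2: ['large', 'spoon'] (min_width=11, slack=3)
Line 3: ['with', 'north'] (min_width=10, slack=4)
Line 4: ['small', 'security'] (min_width=14, slack=0)
Line 5: ['good', 'new'] (min_width=8, slack=6)

Answer: |blue letter   |
|large spoon   |
|with north    |
|small security|
|good new      |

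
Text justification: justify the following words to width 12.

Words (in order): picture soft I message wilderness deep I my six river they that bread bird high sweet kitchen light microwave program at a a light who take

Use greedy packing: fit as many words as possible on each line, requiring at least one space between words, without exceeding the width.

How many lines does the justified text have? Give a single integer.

Line 1: ['picture', 'soft'] (min_width=12, slack=0)
Line 2: ['I', 'message'] (min_width=9, slack=3)
Line 3: ['wilderness'] (min_width=10, slack=2)
Line 4: ['deep', 'I', 'my'] (min_width=9, slack=3)
Line 5: ['six', 'river'] (min_width=9, slack=3)
Line 6: ['they', 'that'] (min_width=9, slack=3)
Line 7: ['bread', 'bird'] (min_width=10, slack=2)
Line 8: ['high', 'sweet'] (min_width=10, slack=2)
Line 9: ['kitchen'] (min_width=7, slack=5)
Line 10: ['light'] (min_width=5, slack=7)
Line 11: ['microwave'] (min_width=9, slack=3)
Line 12: ['program', 'at', 'a'] (min_width=12, slack=0)
Line 13: ['a', 'light', 'who'] (min_width=11, slack=1)
Line 14: ['take'] (min_width=4, slack=8)
Total lines: 14

Answer: 14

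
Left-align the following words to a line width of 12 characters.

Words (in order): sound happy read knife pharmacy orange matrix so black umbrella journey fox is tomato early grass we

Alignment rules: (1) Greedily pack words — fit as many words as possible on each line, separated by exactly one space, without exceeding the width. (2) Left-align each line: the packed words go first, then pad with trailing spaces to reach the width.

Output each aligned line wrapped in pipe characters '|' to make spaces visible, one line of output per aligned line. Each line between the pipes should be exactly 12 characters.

Line 1: ['sound', 'happy'] (min_width=11, slack=1)
Line 2: ['read', 'knife'] (min_width=10, slack=2)
Line 3: ['pharmacy'] (min_width=8, slack=4)
Line 4: ['orange'] (min_width=6, slack=6)
Line 5: ['matrix', 'so'] (min_width=9, slack=3)
Line 6: ['black'] (min_width=5, slack=7)
Line 7: ['umbrella'] (min_width=8, slack=4)
Line 8: ['journey', 'fox'] (min_width=11, slack=1)
Line 9: ['is', 'tomato'] (min_width=9, slack=3)
Line 10: ['early', 'grass'] (min_width=11, slack=1)
Line 11: ['we'] (min_width=2, slack=10)

Answer: |sound happy |
|read knife  |
|pharmacy    |
|orange      |
|matrix so   |
|black       |
|umbrella    |
|journey fox |
|is tomato   |
|early grass |
|we          |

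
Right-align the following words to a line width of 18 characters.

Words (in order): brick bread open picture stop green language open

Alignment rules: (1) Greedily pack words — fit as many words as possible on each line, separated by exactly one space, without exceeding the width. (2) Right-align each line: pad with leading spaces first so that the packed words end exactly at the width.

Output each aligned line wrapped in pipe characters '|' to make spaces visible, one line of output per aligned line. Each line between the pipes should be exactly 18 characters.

Answer: |  brick bread open|
|picture stop green|
|     language open|

Derivation:
Line 1: ['brick', 'bread', 'open'] (min_width=16, slack=2)
Line 2: ['picture', 'stop', 'green'] (min_width=18, slack=0)
Line 3: ['language', 'open'] (min_width=13, slack=5)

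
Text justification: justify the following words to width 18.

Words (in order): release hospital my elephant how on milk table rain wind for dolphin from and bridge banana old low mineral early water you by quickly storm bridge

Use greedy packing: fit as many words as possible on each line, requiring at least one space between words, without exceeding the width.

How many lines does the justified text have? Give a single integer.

Answer: 10

Derivation:
Line 1: ['release', 'hospital'] (min_width=16, slack=2)
Line 2: ['my', 'elephant', 'how', 'on'] (min_width=18, slack=0)
Line 3: ['milk', 'table', 'rain'] (min_width=15, slack=3)
Line 4: ['wind', 'for', 'dolphin'] (min_width=16, slack=2)
Line 5: ['from', 'and', 'bridge'] (min_width=15, slack=3)
Line 6: ['banana', 'old', 'low'] (min_width=14, slack=4)
Line 7: ['mineral', 'early'] (min_width=13, slack=5)
Line 8: ['water', 'you', 'by'] (min_width=12, slack=6)
Line 9: ['quickly', 'storm'] (min_width=13, slack=5)
Line 10: ['bridge'] (min_width=6, slack=12)
Total lines: 10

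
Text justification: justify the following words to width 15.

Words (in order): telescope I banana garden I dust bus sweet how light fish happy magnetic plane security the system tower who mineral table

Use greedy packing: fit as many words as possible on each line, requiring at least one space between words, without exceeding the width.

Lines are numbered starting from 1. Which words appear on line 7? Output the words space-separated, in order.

Line 1: ['telescope', 'I'] (min_width=11, slack=4)
Line 2: ['banana', 'garden', 'I'] (min_width=15, slack=0)
Line 3: ['dust', 'bus', 'sweet'] (min_width=14, slack=1)
Line 4: ['how', 'light', 'fish'] (min_width=14, slack=1)
Line 5: ['happy', 'magnetic'] (min_width=14, slack=1)
Line 6: ['plane', 'security'] (min_width=14, slack=1)
Line 7: ['the', 'system'] (min_width=10, slack=5)
Line 8: ['tower', 'who'] (min_width=9, slack=6)
Line 9: ['mineral', 'table'] (min_width=13, slack=2)

Answer: the system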